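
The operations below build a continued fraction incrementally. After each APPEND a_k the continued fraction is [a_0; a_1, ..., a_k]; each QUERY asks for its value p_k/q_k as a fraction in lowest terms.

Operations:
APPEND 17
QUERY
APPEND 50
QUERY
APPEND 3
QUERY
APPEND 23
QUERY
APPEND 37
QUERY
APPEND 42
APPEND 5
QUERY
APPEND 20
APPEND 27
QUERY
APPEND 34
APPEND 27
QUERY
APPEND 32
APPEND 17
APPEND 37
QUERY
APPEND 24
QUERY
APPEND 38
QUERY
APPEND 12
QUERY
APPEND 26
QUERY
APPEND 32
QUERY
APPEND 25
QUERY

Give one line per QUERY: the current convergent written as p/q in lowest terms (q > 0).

APPEND 17: p_0 = 17·1 + 0 = 17, q_0 = 17·0 + 1 = 1 → 17/1
APPEND 50: p_1 = 50·17 + 1 = 851, q_1 = 50·1 + 0 = 50 → 851/50
APPEND 3: p_2 = 3·851 + 17 = 2570, q_2 = 3·50 + 1 = 151 → 2570/151
APPEND 23: p_3 = 23·2570 + 851 = 59961, q_3 = 23·151 + 50 = 3523 → 59961/3523
APPEND 37: p_4 = 37·59961 + 2570 = 2221127, q_4 = 37·3523 + 151 = 130502 → 2221127/130502
APPEND 42: p_5 = 42·2221127 + 59961 = 93347295, q_5 = 42·130502 + 3523 = 5484607 → 93347295/5484607
APPEND 5: p_6 = 5·93347295 + 2221127 = 468957602, q_6 = 5·5484607 + 130502 = 27553537 → 468957602/27553537
APPEND 20: p_7 = 20·468957602 + 93347295 = 9472499335, q_7 = 20·27553537 + 5484607 = 556555347 → 9472499335/556555347
APPEND 27: p_8 = 27·9472499335 + 468957602 = 256226439647, q_8 = 27·556555347 + 27553537 = 15054547906 → 256226439647/15054547906
APPEND 34: p_9 = 34·256226439647 + 9472499335 = 8721171447333, q_9 = 34·15054547906 + 556555347 = 512411184151 → 8721171447333/512411184151
APPEND 27: p_10 = 27·8721171447333 + 256226439647 = 235727855517638, q_10 = 27·512411184151 + 15054547906 = 13850156519983 → 235727855517638/13850156519983
APPEND 32: p_11 = 32·235727855517638 + 8721171447333 = 7552012548011749, q_11 = 32·13850156519983 + 512411184151 = 443717419823607 → 7552012548011749/443717419823607
APPEND 17: p_12 = 17·7552012548011749 + 235727855517638 = 128619941171717371, q_12 = 17·443717419823607 + 13850156519983 = 7557046293521302 → 128619941171717371/7557046293521302
APPEND 37: p_13 = 37·128619941171717371 + 7552012548011749 = 4766489835901554476, q_13 = 37·7557046293521302 + 443717419823607 = 280054430280111781 → 4766489835901554476/280054430280111781
APPEND 24: p_14 = 24·4766489835901554476 + 128619941171717371 = 114524376002809024795, q_14 = 24·280054430280111781 + 7557046293521302 = 6728863373016204046 → 114524376002809024795/6728863373016204046
APPEND 38: p_15 = 38·114524376002809024795 + 4766489835901554476 = 4356692777942644496686, q_15 = 38·6728863373016204046 + 280054430280111781 = 255976862604895865529 → 4356692777942644496686/255976862604895865529
APPEND 12: p_16 = 12·4356692777942644496686 + 114524376002809024795 = 52394837711314542985027, q_16 = 12·255976862604895865529 + 6728863373016204046 = 3078451214631766590394 → 52394837711314542985027/3078451214631766590394
APPEND 26: p_17 = 26·52394837711314542985027 + 4356692777942644496686 = 1366622473272120762107388, q_17 = 26·3078451214631766590394 + 255976862604895865529 = 80295708443030827215773 → 1366622473272120762107388/80295708443030827215773
APPEND 32: p_18 = 32·1366622473272120762107388 + 52394837711314542985027 = 43784313982419178930421443, q_18 = 32·80295708443030827215773 + 3078451214631766590394 = 2572541121391618237495130 → 43784313982419178930421443/2572541121391618237495130
APPEND 25: p_19 = 25·43784313982419178930421443 + 1366622473272120762107388 = 1095974472033751594022643463, q_19 = 25·2572541121391618237495130 + 80295708443030827215773 = 64393823743233486764594023 → 1095974472033751594022643463/64393823743233486764594023

17/1
851/50
2570/151
59961/3523
2221127/130502
468957602/27553537
256226439647/15054547906
235727855517638/13850156519983
4766489835901554476/280054430280111781
114524376002809024795/6728863373016204046
4356692777942644496686/255976862604895865529
52394837711314542985027/3078451214631766590394
1366622473272120762107388/80295708443030827215773
43784313982419178930421443/2572541121391618237495130
1095974472033751594022643463/64393823743233486764594023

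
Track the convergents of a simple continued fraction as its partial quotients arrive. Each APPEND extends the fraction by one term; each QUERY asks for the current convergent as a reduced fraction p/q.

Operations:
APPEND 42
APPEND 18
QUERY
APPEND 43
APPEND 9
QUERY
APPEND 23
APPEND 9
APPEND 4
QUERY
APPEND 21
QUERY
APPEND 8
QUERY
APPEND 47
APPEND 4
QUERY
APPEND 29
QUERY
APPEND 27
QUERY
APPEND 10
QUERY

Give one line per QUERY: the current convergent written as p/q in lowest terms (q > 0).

757/18
294094/6993
252656311/6007690
5367247420/127623009
43190635671/1026991762
8184499131499/194611935054
239385801937428/5692142352389
6471601151442055/153882455449557
64955397316357978/1544516696847959

APPEND 42: p_0 = 42·1 + 0 = 42, q_0 = 42·0 + 1 = 1 → 42/1
APPEND 18: p_1 = 18·42 + 1 = 757, q_1 = 18·1 + 0 = 18 → 757/18
APPEND 43: p_2 = 43·757 + 42 = 32593, q_2 = 43·18 + 1 = 775 → 32593/775
APPEND 9: p_3 = 9·32593 + 757 = 294094, q_3 = 9·775 + 18 = 6993 → 294094/6993
APPEND 23: p_4 = 23·294094 + 32593 = 6796755, q_4 = 23·6993 + 775 = 161614 → 6796755/161614
APPEND 9: p_5 = 9·6796755 + 294094 = 61464889, q_5 = 9·161614 + 6993 = 1461519 → 61464889/1461519
APPEND 4: p_6 = 4·61464889 + 6796755 = 252656311, q_6 = 4·1461519 + 161614 = 6007690 → 252656311/6007690
APPEND 21: p_7 = 21·252656311 + 61464889 = 5367247420, q_7 = 21·6007690 + 1461519 = 127623009 → 5367247420/127623009
APPEND 8: p_8 = 8·5367247420 + 252656311 = 43190635671, q_8 = 8·127623009 + 6007690 = 1026991762 → 43190635671/1026991762
APPEND 47: p_9 = 47·43190635671 + 5367247420 = 2035327123957, q_9 = 47·1026991762 + 127623009 = 48396235823 → 2035327123957/48396235823
APPEND 4: p_10 = 4·2035327123957 + 43190635671 = 8184499131499, q_10 = 4·48396235823 + 1026991762 = 194611935054 → 8184499131499/194611935054
APPEND 29: p_11 = 29·8184499131499 + 2035327123957 = 239385801937428, q_11 = 29·194611935054 + 48396235823 = 5692142352389 → 239385801937428/5692142352389
APPEND 27: p_12 = 27·239385801937428 + 8184499131499 = 6471601151442055, q_12 = 27·5692142352389 + 194611935054 = 153882455449557 → 6471601151442055/153882455449557
APPEND 10: p_13 = 10·6471601151442055 + 239385801937428 = 64955397316357978, q_13 = 10·153882455449557 + 5692142352389 = 1544516696847959 → 64955397316357978/1544516696847959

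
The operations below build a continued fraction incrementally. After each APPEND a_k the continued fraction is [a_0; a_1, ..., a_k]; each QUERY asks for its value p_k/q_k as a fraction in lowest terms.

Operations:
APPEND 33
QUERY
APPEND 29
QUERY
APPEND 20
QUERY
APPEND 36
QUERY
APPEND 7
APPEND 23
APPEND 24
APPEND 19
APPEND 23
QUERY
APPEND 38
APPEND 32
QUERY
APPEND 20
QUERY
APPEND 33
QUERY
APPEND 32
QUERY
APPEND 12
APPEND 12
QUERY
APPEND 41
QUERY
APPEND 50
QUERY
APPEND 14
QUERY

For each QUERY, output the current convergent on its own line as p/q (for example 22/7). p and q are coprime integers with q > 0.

APPEND 33: p_0 = 33·1 + 0 = 33, q_0 = 33·0 + 1 = 1 → 33/1
APPEND 29: p_1 = 29·33 + 1 = 958, q_1 = 29·1 + 0 = 29 → 958/29
APPEND 20: p_2 = 20·958 + 33 = 19193, q_2 = 20·29 + 1 = 581 → 19193/581
APPEND 36: p_3 = 36·19193 + 958 = 691906, q_3 = 36·581 + 29 = 20945 → 691906/20945
APPEND 7: p_4 = 7·691906 + 19193 = 4862535, q_4 = 7·20945 + 581 = 147196 → 4862535/147196
APPEND 23: p_5 = 23·4862535 + 691906 = 112530211, q_5 = 23·147196 + 20945 = 3406453 → 112530211/3406453
APPEND 24: p_6 = 24·112530211 + 4862535 = 2705587599, q_6 = 24·3406453 + 147196 = 81902068 → 2705587599/81902068
APPEND 19: p_7 = 19·2705587599 + 112530211 = 51518694592, q_7 = 19·81902068 + 3406453 = 1559545745 → 51518694592/1559545745
APPEND 23: p_8 = 23·51518694592 + 2705587599 = 1187635563215, q_8 = 23·1559545745 + 81902068 = 35951454203 → 1187635563215/35951454203
APPEND 38: p_9 = 38·1187635563215 + 51518694592 = 45181670096762, q_9 = 38·35951454203 + 1559545745 = 1367714805459 → 45181670096762/1367714805459
APPEND 32: p_10 = 32·45181670096762 + 1187635563215 = 1447001078659599, q_10 = 32·1367714805459 + 35951454203 = 43802825228891 → 1447001078659599/43802825228891
APPEND 20: p_11 = 20·1447001078659599 + 45181670096762 = 28985203243288742, q_11 = 20·43802825228891 + 1367714805459 = 877424219383279 → 28985203243288742/877424219383279
APPEND 33: p_12 = 33·28985203243288742 + 1447001078659599 = 957958708107188085, q_12 = 33·877424219383279 + 43802825228891 = 28998802064877098 → 957958708107188085/28998802064877098
APPEND 32: p_13 = 32·957958708107188085 + 28985203243288742 = 30683663862673307462, q_13 = 32·28998802064877098 + 877424219383279 = 928839090295450415 → 30683663862673307462/928839090295450415
APPEND 12: p_14 = 12·30683663862673307462 + 957958708107188085 = 369161925060186877629, q_14 = 12·928839090295450415 + 28998802064877098 = 11175067885610282078 → 369161925060186877629/11175067885610282078
APPEND 12: p_15 = 12·369161925060186877629 + 30683663862673307462 = 4460626764584915839010, q_15 = 12·11175067885610282078 + 928839090295450415 = 135029653717618835351 → 4460626764584915839010/135029653717618835351
APPEND 41: p_16 = 41·4460626764584915839010 + 369161925060186877629 = 183254859273041736277039, q_16 = 41·135029653717618835351 + 11175067885610282078 = 5547390870307982531469 → 183254859273041736277039/5547390870307982531469
APPEND 50: p_17 = 50·183254859273041736277039 + 4460626764584915839010 = 9167203590416671729690960, q_17 = 50·5547390870307982531469 + 135029653717618835351 = 277504573169116745408801 → 9167203590416671729690960/277504573169116745408801
APPEND 14: p_18 = 14·9167203590416671729690960 + 183254859273041736277039 = 128524105125106445951950479, q_18 = 14·277504573169116745408801 + 5547390870307982531469 = 3890611415237942418254683 → 128524105125106445951950479/3890611415237942418254683

33/1
958/29
19193/581
691906/20945
1187635563215/35951454203
1447001078659599/43802825228891
28985203243288742/877424219383279
957958708107188085/28998802064877098
30683663862673307462/928839090295450415
4460626764584915839010/135029653717618835351
183254859273041736277039/5547390870307982531469
9167203590416671729690960/277504573169116745408801
128524105125106445951950479/3890611415237942418254683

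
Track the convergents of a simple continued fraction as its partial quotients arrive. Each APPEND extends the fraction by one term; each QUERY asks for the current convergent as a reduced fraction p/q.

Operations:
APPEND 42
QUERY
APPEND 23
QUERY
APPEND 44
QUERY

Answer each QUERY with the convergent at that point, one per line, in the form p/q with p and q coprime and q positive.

APPEND 42: p_0 = 42·1 + 0 = 42, q_0 = 42·0 + 1 = 1 → 42/1
APPEND 23: p_1 = 23·42 + 1 = 967, q_1 = 23·1 + 0 = 23 → 967/23
APPEND 44: p_2 = 44·967 + 42 = 42590, q_2 = 44·23 + 1 = 1013 → 42590/1013

42/1
967/23
42590/1013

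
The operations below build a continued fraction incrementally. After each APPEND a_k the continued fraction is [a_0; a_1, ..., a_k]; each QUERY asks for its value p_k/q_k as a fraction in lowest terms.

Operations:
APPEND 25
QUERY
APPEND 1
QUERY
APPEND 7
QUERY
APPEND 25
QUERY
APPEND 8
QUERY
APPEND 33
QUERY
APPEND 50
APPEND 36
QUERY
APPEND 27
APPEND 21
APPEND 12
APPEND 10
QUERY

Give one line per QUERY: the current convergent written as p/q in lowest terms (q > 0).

APPEND 25: p_0 = 25·1 + 0 = 25, q_0 = 25·0 + 1 = 1 → 25/1
APPEND 1: p_1 = 1·25 + 1 = 26, q_1 = 1·1 + 0 = 1 → 26/1
APPEND 7: p_2 = 7·26 + 25 = 207, q_2 = 7·1 + 1 = 8 → 207/8
APPEND 25: p_3 = 25·207 + 26 = 5201, q_3 = 25·8 + 1 = 201 → 5201/201
APPEND 8: p_4 = 8·5201 + 207 = 41815, q_4 = 8·201 + 8 = 1616 → 41815/1616
APPEND 33: p_5 = 33·41815 + 5201 = 1385096, q_5 = 33·1616 + 201 = 53529 → 1385096/53529
APPEND 50: p_6 = 50·1385096 + 41815 = 69296615, q_6 = 50·53529 + 1616 = 2678066 → 69296615/2678066
APPEND 36: p_7 = 36·69296615 + 1385096 = 2496063236, q_7 = 36·2678066 + 53529 = 96463905 → 2496063236/96463905
APPEND 27: p_8 = 27·2496063236 + 69296615 = 67463003987, q_8 = 27·96463905 + 2678066 = 2607203501 → 67463003987/2607203501
APPEND 21: p_9 = 21·67463003987 + 2496063236 = 1419219146963, q_9 = 21·2607203501 + 96463905 = 54847737426 → 1419219146963/54847737426
APPEND 12: p_10 = 12·1419219146963 + 67463003987 = 17098092767543, q_10 = 12·54847737426 + 2607203501 = 660780052613 → 17098092767543/660780052613
APPEND 10: p_11 = 10·17098092767543 + 1419219146963 = 172400146822393, q_11 = 10·660780052613 + 54847737426 = 6662648263556 → 172400146822393/6662648263556

25/1
26/1
207/8
5201/201
41815/1616
1385096/53529
2496063236/96463905
172400146822393/6662648263556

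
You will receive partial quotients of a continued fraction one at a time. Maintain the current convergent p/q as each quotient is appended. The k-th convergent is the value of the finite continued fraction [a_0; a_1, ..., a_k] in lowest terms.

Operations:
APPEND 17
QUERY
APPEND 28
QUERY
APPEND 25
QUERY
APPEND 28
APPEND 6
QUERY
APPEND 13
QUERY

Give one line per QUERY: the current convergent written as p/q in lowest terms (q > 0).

17/1
477/28
11942/701
2021060/118637
26608633/1561937

APPEND 17: p_0 = 17·1 + 0 = 17, q_0 = 17·0 + 1 = 1 → 17/1
APPEND 28: p_1 = 28·17 + 1 = 477, q_1 = 28·1 + 0 = 28 → 477/28
APPEND 25: p_2 = 25·477 + 17 = 11942, q_2 = 25·28 + 1 = 701 → 11942/701
APPEND 28: p_3 = 28·11942 + 477 = 334853, q_3 = 28·701 + 28 = 19656 → 334853/19656
APPEND 6: p_4 = 6·334853 + 11942 = 2021060, q_4 = 6·19656 + 701 = 118637 → 2021060/118637
APPEND 13: p_5 = 13·2021060 + 334853 = 26608633, q_5 = 13·118637 + 19656 = 1561937 → 26608633/1561937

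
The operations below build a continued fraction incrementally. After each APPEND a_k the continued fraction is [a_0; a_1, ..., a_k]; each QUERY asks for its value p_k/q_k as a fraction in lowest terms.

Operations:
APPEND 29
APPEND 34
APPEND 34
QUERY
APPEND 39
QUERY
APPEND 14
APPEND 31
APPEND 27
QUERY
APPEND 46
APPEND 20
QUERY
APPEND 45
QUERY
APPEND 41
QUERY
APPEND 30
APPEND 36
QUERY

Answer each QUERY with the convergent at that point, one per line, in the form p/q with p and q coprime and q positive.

33587/1157
1310880/45157
15442783826/531970729
14234229383686/490338624649
641251261595863/22089728441901
26305535954814069/906169204742590
28459369412571459657/980364140550648226

APPEND 29: p_0 = 29·1 + 0 = 29, q_0 = 29·0 + 1 = 1 → 29/1
APPEND 34: p_1 = 34·29 + 1 = 987, q_1 = 34·1 + 0 = 34 → 987/34
APPEND 34: p_2 = 34·987 + 29 = 33587, q_2 = 34·34 + 1 = 1157 → 33587/1157
APPEND 39: p_3 = 39·33587 + 987 = 1310880, q_3 = 39·1157 + 34 = 45157 → 1310880/45157
APPEND 14: p_4 = 14·1310880 + 33587 = 18385907, q_4 = 14·45157 + 1157 = 633355 → 18385907/633355
APPEND 31: p_5 = 31·18385907 + 1310880 = 571273997, q_5 = 31·633355 + 45157 = 19679162 → 571273997/19679162
APPEND 27: p_6 = 27·571273997 + 18385907 = 15442783826, q_6 = 27·19679162 + 633355 = 531970729 → 15442783826/531970729
APPEND 46: p_7 = 46·15442783826 + 571273997 = 710939329993, q_7 = 46·531970729 + 19679162 = 24490332696 → 710939329993/24490332696
APPEND 20: p_8 = 20·710939329993 + 15442783826 = 14234229383686, q_8 = 20·24490332696 + 531970729 = 490338624649 → 14234229383686/490338624649
APPEND 45: p_9 = 45·14234229383686 + 710939329993 = 641251261595863, q_9 = 45·490338624649 + 24490332696 = 22089728441901 → 641251261595863/22089728441901
APPEND 41: p_10 = 41·641251261595863 + 14234229383686 = 26305535954814069, q_10 = 41·22089728441901 + 490338624649 = 906169204742590 → 26305535954814069/906169204742590
APPEND 30: p_11 = 30·26305535954814069 + 641251261595863 = 789807329906017933, q_11 = 30·906169204742590 + 22089728441901 = 27207165870719601 → 789807329906017933/27207165870719601
APPEND 36: p_12 = 36·789807329906017933 + 26305535954814069 = 28459369412571459657, q_12 = 36·27207165870719601 + 906169204742590 = 980364140550648226 → 28459369412571459657/980364140550648226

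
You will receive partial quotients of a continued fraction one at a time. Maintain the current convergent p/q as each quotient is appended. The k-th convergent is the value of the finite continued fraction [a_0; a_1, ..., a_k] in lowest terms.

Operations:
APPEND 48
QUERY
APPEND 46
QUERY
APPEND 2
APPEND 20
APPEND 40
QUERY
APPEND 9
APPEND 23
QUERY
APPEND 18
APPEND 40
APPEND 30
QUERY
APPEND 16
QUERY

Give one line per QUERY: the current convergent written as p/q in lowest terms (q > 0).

APPEND 48: p_0 = 48·1 + 0 = 48, q_0 = 48·0 + 1 = 1 → 48/1
APPEND 46: p_1 = 46·48 + 1 = 2209, q_1 = 46·1 + 0 = 46 → 2209/46
APPEND 2: p_2 = 2·2209 + 48 = 4466, q_2 = 2·46 + 1 = 93 → 4466/93
APPEND 20: p_3 = 20·4466 + 2209 = 91529, q_3 = 20·93 + 46 = 1906 → 91529/1906
APPEND 40: p_4 = 40·91529 + 4466 = 3665626, q_4 = 40·1906 + 93 = 76333 → 3665626/76333
APPEND 9: p_5 = 9·3665626 + 91529 = 33082163, q_5 = 9·76333 + 1906 = 688903 → 33082163/688903
APPEND 23: p_6 = 23·33082163 + 3665626 = 764555375, q_6 = 23·688903 + 76333 = 15921102 → 764555375/15921102
APPEND 18: p_7 = 18·764555375 + 33082163 = 13795078913, q_7 = 18·15921102 + 688903 = 287268739 → 13795078913/287268739
APPEND 40: p_8 = 40·13795078913 + 764555375 = 552567711895, q_8 = 40·287268739 + 15921102 = 11506670662 → 552567711895/11506670662
APPEND 30: p_9 = 30·552567711895 + 13795078913 = 16590826435763, q_9 = 30·11506670662 + 287268739 = 345487388599 → 16590826435763/345487388599
APPEND 16: p_10 = 16·16590826435763 + 552567711895 = 266005790684103, q_10 = 16·345487388599 + 11506670662 = 5539304888246 → 266005790684103/5539304888246

48/1
2209/46
3665626/76333
764555375/15921102
16590826435763/345487388599
266005790684103/5539304888246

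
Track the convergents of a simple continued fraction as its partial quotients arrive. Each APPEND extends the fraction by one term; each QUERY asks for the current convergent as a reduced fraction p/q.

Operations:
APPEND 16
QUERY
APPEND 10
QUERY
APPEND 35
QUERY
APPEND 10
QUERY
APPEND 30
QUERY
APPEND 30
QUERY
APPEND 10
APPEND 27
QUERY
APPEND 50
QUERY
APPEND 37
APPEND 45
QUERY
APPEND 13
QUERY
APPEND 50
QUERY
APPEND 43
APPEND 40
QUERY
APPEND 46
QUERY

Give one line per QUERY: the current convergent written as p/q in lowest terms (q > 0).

APPEND 16: p_0 = 16·1 + 0 = 16, q_0 = 16·0 + 1 = 1 → 16/1
APPEND 10: p_1 = 10·16 + 1 = 161, q_1 = 10·1 + 0 = 10 → 161/10
APPEND 35: p_2 = 35·161 + 16 = 5651, q_2 = 35·10 + 1 = 351 → 5651/351
APPEND 10: p_3 = 10·5651 + 161 = 56671, q_3 = 10·351 + 10 = 3520 → 56671/3520
APPEND 30: p_4 = 30·56671 + 5651 = 1705781, q_4 = 30·3520 + 351 = 105951 → 1705781/105951
APPEND 30: p_5 = 30·1705781 + 56671 = 51230101, q_5 = 30·105951 + 3520 = 3182050 → 51230101/3182050
APPEND 10: p_6 = 10·51230101 + 1705781 = 514006791, q_6 = 10·3182050 + 105951 = 31926451 → 514006791/31926451
APPEND 27: p_7 = 27·514006791 + 51230101 = 13929413458, q_7 = 27·31926451 + 3182050 = 865196227 → 13929413458/865196227
APPEND 50: p_8 = 50·13929413458 + 514006791 = 696984679691, q_8 = 50·865196227 + 31926451 = 43291737801 → 696984679691/43291737801
APPEND 37: p_9 = 37·696984679691 + 13929413458 = 25802362562025, q_9 = 37·43291737801 + 865196227 = 1602659494864 → 25802362562025/1602659494864
APPEND 45: p_10 = 45·25802362562025 + 696984679691 = 1161803299970816, q_10 = 45·1602659494864 + 43291737801 = 72162969006681 → 1161803299970816/72162969006681
APPEND 13: p_11 = 13·1161803299970816 + 25802362562025 = 15129245262182633, q_11 = 13·72162969006681 + 1602659494864 = 939721256581717 → 15129245262182633/939721256581717
APPEND 50: p_12 = 50·15129245262182633 + 1161803299970816 = 757624066409102466, q_12 = 50·939721256581717 + 72162969006681 = 47058225798092531 → 757624066409102466/47058225798092531
APPEND 43: p_13 = 43·757624066409102466 + 15129245262182633 = 32592964100853588671, q_13 = 43·47058225798092531 + 939721256581717 = 2024443430574560550 → 32592964100853588671/2024443430574560550
APPEND 40: p_14 = 40·32592964100853588671 + 757624066409102466 = 1304476188100552649306, q_14 = 40·2024443430574560550 + 47058225798092531 = 81024795448780514531 → 1304476188100552649306/81024795448780514531
APPEND 46: p_15 = 46·1304476188100552649306 + 32592964100853588671 = 60038497616726275456747, q_15 = 46·81024795448780514531 + 2024443430574560550 = 3729165034074478228976 → 60038497616726275456747/3729165034074478228976

16/1
161/10
5651/351
56671/3520
1705781/105951
51230101/3182050
13929413458/865196227
696984679691/43291737801
1161803299970816/72162969006681
15129245262182633/939721256581717
757624066409102466/47058225798092531
1304476188100552649306/81024795448780514531
60038497616726275456747/3729165034074478228976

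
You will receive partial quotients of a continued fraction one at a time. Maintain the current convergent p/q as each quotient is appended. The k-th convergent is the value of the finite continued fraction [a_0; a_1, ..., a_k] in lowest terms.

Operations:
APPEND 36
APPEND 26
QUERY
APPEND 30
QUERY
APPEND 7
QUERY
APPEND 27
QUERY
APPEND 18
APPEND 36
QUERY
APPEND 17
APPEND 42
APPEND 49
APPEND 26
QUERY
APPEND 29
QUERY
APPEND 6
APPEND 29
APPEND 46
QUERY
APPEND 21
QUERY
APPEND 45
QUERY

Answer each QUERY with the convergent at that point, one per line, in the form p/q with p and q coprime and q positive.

APPEND 36: p_0 = 36·1 + 0 = 36, q_0 = 36·0 + 1 = 1 → 36/1
APPEND 26: p_1 = 26·36 + 1 = 937, q_1 = 26·1 + 0 = 26 → 937/26
APPEND 30: p_2 = 30·937 + 36 = 28146, q_2 = 30·26 + 1 = 781 → 28146/781
APPEND 7: p_3 = 7·28146 + 937 = 197959, q_3 = 7·781 + 26 = 5493 → 197959/5493
APPEND 27: p_4 = 27·197959 + 28146 = 5373039, q_4 = 27·5493 + 781 = 149092 → 5373039/149092
APPEND 18: p_5 = 18·5373039 + 197959 = 96912661, q_5 = 18·149092 + 5493 = 2689149 → 96912661/2689149
APPEND 36: p_6 = 36·96912661 + 5373039 = 3494228835, q_6 = 36·2689149 + 149092 = 96958456 → 3494228835/96958456
APPEND 17: p_7 = 17·3494228835 + 96912661 = 59498802856, q_7 = 17·96958456 + 2689149 = 1650982901 → 59498802856/1650982901
APPEND 42: p_8 = 42·59498802856 + 3494228835 = 2502443948787, q_8 = 42·1650982901 + 96958456 = 69438240298 → 2502443948787/69438240298
APPEND 49: p_9 = 49·2502443948787 + 59498802856 = 122679252293419, q_9 = 49·69438240298 + 1650982901 = 3404124757503 → 122679252293419/3404124757503
APPEND 26: p_10 = 26·122679252293419 + 2502443948787 = 3192163003577681, q_10 = 26·3404124757503 + 69438240298 = 88576681935376 → 3192163003577681/88576681935376
APPEND 29: p_11 = 29·3192163003577681 + 122679252293419 = 92695406356046168, q_11 = 29·88576681935376 + 3404124757503 = 2572127900883407 → 92695406356046168/2572127900883407
APPEND 6: p_12 = 6·92695406356046168 + 3192163003577681 = 559364601139854689, q_12 = 6·2572127900883407 + 88576681935376 = 15521344087235818 → 559364601139854689/15521344087235818
APPEND 29: p_13 = 29·559364601139854689 + 92695406356046168 = 16314268839411832149, q_13 = 29·15521344087235818 + 2572127900883407 = 452691106430722129 → 16314268839411832149/452691106430722129
APPEND 46: p_14 = 46·16314268839411832149 + 559364601139854689 = 751015731214084133543, q_14 = 46·452691106430722129 + 15521344087235818 = 20839312239900453752 → 751015731214084133543/20839312239900453752
APPEND 21: p_15 = 21·751015731214084133543 + 16314268839411832149 = 15787644624335178636552, q_15 = 21·20839312239900453752 + 452691106430722129 = 438078248144340250921 → 15787644624335178636552/438078248144340250921
APPEND 45: p_16 = 45·15787644624335178636552 + 751015731214084133543 = 711195023826297122778383, q_16 = 45·438078248144340250921 + 20839312239900453752 = 19734360478735211745197 → 711195023826297122778383/19734360478735211745197

937/26
28146/781
197959/5493
5373039/149092
3494228835/96958456
3192163003577681/88576681935376
92695406356046168/2572127900883407
751015731214084133543/20839312239900453752
15787644624335178636552/438078248144340250921
711195023826297122778383/19734360478735211745197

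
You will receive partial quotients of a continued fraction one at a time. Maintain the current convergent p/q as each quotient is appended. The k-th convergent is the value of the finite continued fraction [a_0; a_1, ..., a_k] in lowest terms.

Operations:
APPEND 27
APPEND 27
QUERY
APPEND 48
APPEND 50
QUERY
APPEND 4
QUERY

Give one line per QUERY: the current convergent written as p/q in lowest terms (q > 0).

APPEND 27: p_0 = 27·1 + 0 = 27, q_0 = 27·0 + 1 = 1 → 27/1
APPEND 27: p_1 = 27·27 + 1 = 730, q_1 = 27·1 + 0 = 27 → 730/27
APPEND 48: p_2 = 48·730 + 27 = 35067, q_2 = 48·27 + 1 = 1297 → 35067/1297
APPEND 50: p_3 = 50·35067 + 730 = 1754080, q_3 = 50·1297 + 27 = 64877 → 1754080/64877
APPEND 4: p_4 = 4·1754080 + 35067 = 7051387, q_4 = 4·64877 + 1297 = 260805 → 7051387/260805

730/27
1754080/64877
7051387/260805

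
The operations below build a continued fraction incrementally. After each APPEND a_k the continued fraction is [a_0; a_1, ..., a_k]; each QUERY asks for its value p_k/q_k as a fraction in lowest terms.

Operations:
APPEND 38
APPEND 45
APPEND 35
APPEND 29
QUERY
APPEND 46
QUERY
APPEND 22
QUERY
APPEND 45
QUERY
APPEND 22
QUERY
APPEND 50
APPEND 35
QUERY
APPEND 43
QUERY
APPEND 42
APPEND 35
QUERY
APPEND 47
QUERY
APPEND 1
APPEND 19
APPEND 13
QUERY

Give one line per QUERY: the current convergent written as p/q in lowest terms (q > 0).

APPEND 38: p_0 = 38·1 + 0 = 38, q_0 = 38·0 + 1 = 1 → 38/1
APPEND 45: p_1 = 45·38 + 1 = 1711, q_1 = 45·1 + 0 = 45 → 1711/45
APPEND 35: p_2 = 35·1711 + 38 = 59923, q_2 = 35·45 + 1 = 1576 → 59923/1576
APPEND 29: p_3 = 29·59923 + 1711 = 1739478, q_3 = 29·1576 + 45 = 45749 → 1739478/45749
APPEND 46: p_4 = 46·1739478 + 59923 = 80075911, q_4 = 46·45749 + 1576 = 2106030 → 80075911/2106030
APPEND 22: p_5 = 22·80075911 + 1739478 = 1763409520, q_5 = 22·2106030 + 45749 = 46378409 → 1763409520/46378409
APPEND 45: p_6 = 45·1763409520 + 80075911 = 79433504311, q_6 = 45·46378409 + 2106030 = 2089134435 → 79433504311/2089134435
APPEND 22: p_7 = 22·79433504311 + 1763409520 = 1749300504362, q_7 = 22·2089134435 + 46378409 = 46007335979 → 1749300504362/46007335979
APPEND 50: p_8 = 50·1749300504362 + 79433504311 = 87544458722411, q_8 = 50·46007335979 + 2089134435 = 2302455933385 → 87544458722411/2302455933385
APPEND 35: p_9 = 35·87544458722411 + 1749300504362 = 3065805355788747, q_9 = 35·2302455933385 + 46007335979 = 80631965004454 → 3065805355788747/80631965004454
APPEND 43: p_10 = 43·3065805355788747 + 87544458722411 = 131917174757638532, q_10 = 43·80631965004454 + 2302455933385 = 3469476951124907 → 131917174757638532/3469476951124907
APPEND 42: p_11 = 42·131917174757638532 + 3065805355788747 = 5543587145176607091, q_11 = 42·3469476951124907 + 80631965004454 = 145798663912250548 → 5543587145176607091/145798663912250548
APPEND 35: p_12 = 35·5543587145176607091 + 131917174757638532 = 194157467255938886717, q_12 = 35·145798663912250548 + 3469476951124907 = 5106422713879894087 → 194157467255938886717/5106422713879894087
APPEND 47: p_13 = 47·194157467255938886717 + 5543587145176607091 = 9130944548174304282790, q_13 = 47·5106422713879894087 + 145798663912250548 = 240147666216267272637 → 9130944548174304282790/240147666216267272637
APPEND 1: p_14 = 1·9130944548174304282790 + 194157467255938886717 = 9325102015430243169507, q_14 = 1·240147666216267272637 + 5106422713879894087 = 245254088930147166724 → 9325102015430243169507/245254088930147166724
APPEND 19: p_15 = 19·9325102015430243169507 + 9130944548174304282790 = 186307882841348924503423, q_15 = 19·245254088930147166724 + 240147666216267272637 = 4899975355889063440393 → 186307882841348924503423/4899975355889063440393
APPEND 13: p_16 = 13·186307882841348924503423 + 9325102015430243169507 = 2431327578952966261714006, q_16 = 13·4899975355889063440393 + 245254088930147166724 = 63944933715487971891833 → 2431327578952966261714006/63944933715487971891833

1739478/45749
80075911/2106030
1763409520/46378409
79433504311/2089134435
1749300504362/46007335979
3065805355788747/80631965004454
131917174757638532/3469476951124907
194157467255938886717/5106422713879894087
9130944548174304282790/240147666216267272637
2431327578952966261714006/63944933715487971891833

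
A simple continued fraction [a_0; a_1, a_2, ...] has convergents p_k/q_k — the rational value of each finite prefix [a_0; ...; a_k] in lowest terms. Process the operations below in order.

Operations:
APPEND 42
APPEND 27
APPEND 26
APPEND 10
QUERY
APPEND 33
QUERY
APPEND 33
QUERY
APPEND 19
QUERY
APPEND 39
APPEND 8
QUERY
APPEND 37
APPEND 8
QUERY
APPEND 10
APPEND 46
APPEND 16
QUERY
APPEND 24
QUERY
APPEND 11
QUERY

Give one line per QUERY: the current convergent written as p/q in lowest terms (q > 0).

APPEND 42: p_0 = 42·1 + 0 = 42, q_0 = 42·0 + 1 = 1 → 42/1
APPEND 27: p_1 = 27·42 + 1 = 1135, q_1 = 27·1 + 0 = 27 → 1135/27
APPEND 26: p_2 = 26·1135 + 42 = 29552, q_2 = 26·27 + 1 = 703 → 29552/703
APPEND 10: p_3 = 10·29552 + 1135 = 296655, q_3 = 10·703 + 27 = 7057 → 296655/7057
APPEND 33: p_4 = 33·296655 + 29552 = 9819167, q_4 = 33·7057 + 703 = 233584 → 9819167/233584
APPEND 33: p_5 = 33·9819167 + 296655 = 324329166, q_5 = 33·233584 + 7057 = 7715329 → 324329166/7715329
APPEND 19: p_6 = 19·324329166 + 9819167 = 6172073321, q_6 = 19·7715329 + 233584 = 146824835 → 6172073321/146824835
APPEND 39: p_7 = 39·6172073321 + 324329166 = 241035188685, q_7 = 39·146824835 + 7715329 = 5733883894 → 241035188685/5733883894
APPEND 8: p_8 = 8·241035188685 + 6172073321 = 1934453582801, q_8 = 8·5733883894 + 146824835 = 46017895987 → 1934453582801/46017895987
APPEND 37: p_9 = 37·1934453582801 + 241035188685 = 71815817752322, q_9 = 37·46017895987 + 5733883894 = 1708396035413 → 71815817752322/1708396035413
APPEND 8: p_10 = 8·71815817752322 + 1934453582801 = 576460995601377, q_10 = 8·1708396035413 + 46017895987 = 13713186179291 → 576460995601377/13713186179291
APPEND 10: p_11 = 10·576460995601377 + 71815817752322 = 5836425773766092, q_11 = 10·13713186179291 + 1708396035413 = 138840257828323 → 5836425773766092/138840257828323
APPEND 46: p_12 = 46·5836425773766092 + 576460995601377 = 269052046588841609, q_12 = 46·138840257828323 + 13713186179291 = 6400365046282149 → 269052046588841609/6400365046282149
APPEND 16: p_13 = 16·269052046588841609 + 5836425773766092 = 4310669171195231836, q_13 = 16·6400365046282149 + 138840257828323 = 102544680998342707 → 4310669171195231836/102544680998342707
APPEND 24: p_14 = 24·4310669171195231836 + 269052046588841609 = 103725112155274405673, q_14 = 24·102544680998342707 + 6400365046282149 = 2467472709006507117 → 103725112155274405673/2467472709006507117
APPEND 11: p_15 = 11·103725112155274405673 + 4310669171195231836 = 1145286902879213694239, q_15 = 11·2467472709006507117 + 102544680998342707 = 27244744480069920994 → 1145286902879213694239/27244744480069920994

296655/7057
9819167/233584
324329166/7715329
6172073321/146824835
1934453582801/46017895987
576460995601377/13713186179291
4310669171195231836/102544680998342707
103725112155274405673/2467472709006507117
1145286902879213694239/27244744480069920994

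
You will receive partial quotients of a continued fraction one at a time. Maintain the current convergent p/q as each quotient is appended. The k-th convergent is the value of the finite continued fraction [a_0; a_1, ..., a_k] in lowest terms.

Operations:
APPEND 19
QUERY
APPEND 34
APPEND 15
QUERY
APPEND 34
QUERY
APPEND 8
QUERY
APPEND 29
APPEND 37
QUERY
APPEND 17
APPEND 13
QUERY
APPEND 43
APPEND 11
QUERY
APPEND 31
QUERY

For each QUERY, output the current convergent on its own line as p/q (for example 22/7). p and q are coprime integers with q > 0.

APPEND 19: p_0 = 19·1 + 0 = 19, q_0 = 19·0 + 1 = 1 → 19/1
APPEND 34: p_1 = 34·19 + 1 = 647, q_1 = 34·1 + 0 = 34 → 647/34
APPEND 15: p_2 = 15·647 + 19 = 9724, q_2 = 15·34 + 1 = 511 → 9724/511
APPEND 34: p_3 = 34·9724 + 647 = 331263, q_3 = 34·511 + 34 = 17408 → 331263/17408
APPEND 8: p_4 = 8·331263 + 9724 = 2659828, q_4 = 8·17408 + 511 = 139775 → 2659828/139775
APPEND 29: p_5 = 29·2659828 + 331263 = 77466275, q_5 = 29·139775 + 17408 = 4070883 → 77466275/4070883
APPEND 37: p_6 = 37·77466275 + 2659828 = 2868912003, q_6 = 37·4070883 + 139775 = 150762446 → 2868912003/150762446
APPEND 17: p_7 = 17·2868912003 + 77466275 = 48848970326, q_7 = 17·150762446 + 4070883 = 2567032465 → 48848970326/2567032465
APPEND 13: p_8 = 13·48848970326 + 2868912003 = 637905526241, q_8 = 13·2567032465 + 150762446 = 33522184491 → 637905526241/33522184491
APPEND 43: p_9 = 43·637905526241 + 48848970326 = 27478786598689, q_9 = 43·33522184491 + 2567032465 = 1444020965578 → 27478786598689/1444020965578
APPEND 11: p_10 = 11·27478786598689 + 637905526241 = 302904558111820, q_10 = 11·1444020965578 + 33522184491 = 15917752805849 → 302904558111820/15917752805849
APPEND 31: p_11 = 31·302904558111820 + 27478786598689 = 9417520088065109, q_11 = 31·15917752805849 + 1444020965578 = 494894357946897 → 9417520088065109/494894357946897

19/1
9724/511
331263/17408
2659828/139775
2868912003/150762446
637905526241/33522184491
302904558111820/15917752805849
9417520088065109/494894357946897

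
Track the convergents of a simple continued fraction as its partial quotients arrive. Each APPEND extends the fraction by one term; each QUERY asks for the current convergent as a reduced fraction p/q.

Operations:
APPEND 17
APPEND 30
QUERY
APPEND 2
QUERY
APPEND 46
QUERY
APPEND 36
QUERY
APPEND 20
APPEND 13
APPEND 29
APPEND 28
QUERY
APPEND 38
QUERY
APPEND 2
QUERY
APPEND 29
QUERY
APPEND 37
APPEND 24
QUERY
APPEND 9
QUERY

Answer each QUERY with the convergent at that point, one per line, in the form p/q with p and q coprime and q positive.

511/30
1039/61
48305/2836
1740019/102157
370706150392/21764261313
14100056978377/827818271375
28570820107146/1677400804063
842653840085611/49472441589202
749804963518679683/44021258192098090
6779451434571391900/398023481468487347

APPEND 17: p_0 = 17·1 + 0 = 17, q_0 = 17·0 + 1 = 1 → 17/1
APPEND 30: p_1 = 30·17 + 1 = 511, q_1 = 30·1 + 0 = 30 → 511/30
APPEND 2: p_2 = 2·511 + 17 = 1039, q_2 = 2·30 + 1 = 61 → 1039/61
APPEND 46: p_3 = 46·1039 + 511 = 48305, q_3 = 46·61 + 30 = 2836 → 48305/2836
APPEND 36: p_4 = 36·48305 + 1039 = 1740019, q_4 = 36·2836 + 61 = 102157 → 1740019/102157
APPEND 20: p_5 = 20·1740019 + 48305 = 34848685, q_5 = 20·102157 + 2836 = 2045976 → 34848685/2045976
APPEND 13: p_6 = 13·34848685 + 1740019 = 454772924, q_6 = 13·2045976 + 102157 = 26699845 → 454772924/26699845
APPEND 29: p_7 = 29·454772924 + 34848685 = 13223263481, q_7 = 29·26699845 + 2045976 = 776341481 → 13223263481/776341481
APPEND 28: p_8 = 28·13223263481 + 454772924 = 370706150392, q_8 = 28·776341481 + 26699845 = 21764261313 → 370706150392/21764261313
APPEND 38: p_9 = 38·370706150392 + 13223263481 = 14100056978377, q_9 = 38·21764261313 + 776341481 = 827818271375 → 14100056978377/827818271375
APPEND 2: p_10 = 2·14100056978377 + 370706150392 = 28570820107146, q_10 = 2·827818271375 + 21764261313 = 1677400804063 → 28570820107146/1677400804063
APPEND 29: p_11 = 29·28570820107146 + 14100056978377 = 842653840085611, q_11 = 29·1677400804063 + 827818271375 = 49472441589202 → 842653840085611/49472441589202
APPEND 37: p_12 = 37·842653840085611 + 28570820107146 = 31206762903274753, q_12 = 37·49472441589202 + 1677400804063 = 1832157739604537 → 31206762903274753/1832157739604537
APPEND 24: p_13 = 24·31206762903274753 + 842653840085611 = 749804963518679683, q_13 = 24·1832157739604537 + 49472441589202 = 44021258192098090 → 749804963518679683/44021258192098090
APPEND 9: p_14 = 9·749804963518679683 + 31206762903274753 = 6779451434571391900, q_14 = 9·44021258192098090 + 1832157739604537 = 398023481468487347 → 6779451434571391900/398023481468487347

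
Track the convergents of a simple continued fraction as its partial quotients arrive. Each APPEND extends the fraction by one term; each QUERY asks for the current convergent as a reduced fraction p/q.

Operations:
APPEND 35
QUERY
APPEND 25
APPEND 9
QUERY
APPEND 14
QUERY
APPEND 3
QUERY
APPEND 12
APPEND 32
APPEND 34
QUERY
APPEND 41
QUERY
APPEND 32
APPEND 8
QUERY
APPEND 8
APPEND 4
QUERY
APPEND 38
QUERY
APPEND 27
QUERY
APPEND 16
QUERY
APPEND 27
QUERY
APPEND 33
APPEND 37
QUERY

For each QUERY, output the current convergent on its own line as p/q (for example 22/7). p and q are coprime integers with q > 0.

APPEND 35: p_0 = 35·1 + 0 = 35, q_0 = 35·0 + 1 = 1 → 35/1
APPEND 25: p_1 = 25·35 + 1 = 876, q_1 = 25·1 + 0 = 25 → 876/25
APPEND 9: p_2 = 9·876 + 35 = 7919, q_2 = 9·25 + 1 = 226 → 7919/226
APPEND 14: p_3 = 14·7919 + 876 = 111742, q_3 = 14·226 + 25 = 3189 → 111742/3189
APPEND 3: p_4 = 3·111742 + 7919 = 343145, q_4 = 3·3189 + 226 = 9793 → 343145/9793
APPEND 12: p_5 = 12·343145 + 111742 = 4229482, q_5 = 12·9793 + 3189 = 120705 → 4229482/120705
APPEND 32: p_6 = 32·4229482 + 343145 = 135686569, q_6 = 32·120705 + 9793 = 3872353 → 135686569/3872353
APPEND 34: p_7 = 34·135686569 + 4229482 = 4617572828, q_7 = 34·3872353 + 120705 = 131780707 → 4617572828/131780707
APPEND 41: p_8 = 41·4617572828 + 135686569 = 189456172517, q_8 = 41·131780707 + 3872353 = 5406881340 → 189456172517/5406881340
APPEND 32: p_9 = 32·189456172517 + 4617572828 = 6067215093372, q_9 = 32·5406881340 + 131780707 = 173151983587 → 6067215093372/173151983587
APPEND 8: p_10 = 8·6067215093372 + 189456172517 = 48727176919493, q_10 = 8·173151983587 + 5406881340 = 1390622750036 → 48727176919493/1390622750036
APPEND 8: p_11 = 8·48727176919493 + 6067215093372 = 395884630449316, q_11 = 8·1390622750036 + 173151983587 = 11298133983875 → 395884630449316/11298133983875
APPEND 4: p_12 = 4·395884630449316 + 48727176919493 = 1632265698716757, q_12 = 4·11298133983875 + 1390622750036 = 46583158685536 → 1632265698716757/46583158685536
APPEND 38: p_13 = 38·1632265698716757 + 395884630449316 = 62421981181686082, q_13 = 38·46583158685536 + 11298133983875 = 1781458164034243 → 62421981181686082/1781458164034243
APPEND 27: p_14 = 27·62421981181686082 + 1632265698716757 = 1687025757604240971, q_14 = 27·1781458164034243 + 46583158685536 = 48145953587610097 → 1687025757604240971/48145953587610097
APPEND 16: p_15 = 16·1687025757604240971 + 62421981181686082 = 27054834102849541618, q_15 = 16·48145953587610097 + 1781458164034243 = 772116715565795795 → 27054834102849541618/772116715565795795
APPEND 27: p_16 = 27·27054834102849541618 + 1687025757604240971 = 732167546534541864657, q_16 = 27·772116715565795795 + 48145953587610097 = 20895297273864096562 → 732167546534541864657/20895297273864096562
APPEND 33: p_17 = 33·732167546534541864657 + 27054834102849541618 = 24188583869742731075299, q_17 = 33·20895297273864096562 + 772116715565795795 = 690316926753080982341 → 24188583869742731075299/690316926753080982341
APPEND 37: p_18 = 37·24188583869742731075299 + 732167546534541864657 = 895709770727015591650720, q_18 = 37·690316926753080982341 + 20895297273864096562 = 25562621587137860443179 → 895709770727015591650720/25562621587137860443179

35/1
7919/226
111742/3189
343145/9793
4617572828/131780707
189456172517/5406881340
48727176919493/1390622750036
1632265698716757/46583158685536
62421981181686082/1781458164034243
1687025757604240971/48145953587610097
27054834102849541618/772116715565795795
732167546534541864657/20895297273864096562
895709770727015591650720/25562621587137860443179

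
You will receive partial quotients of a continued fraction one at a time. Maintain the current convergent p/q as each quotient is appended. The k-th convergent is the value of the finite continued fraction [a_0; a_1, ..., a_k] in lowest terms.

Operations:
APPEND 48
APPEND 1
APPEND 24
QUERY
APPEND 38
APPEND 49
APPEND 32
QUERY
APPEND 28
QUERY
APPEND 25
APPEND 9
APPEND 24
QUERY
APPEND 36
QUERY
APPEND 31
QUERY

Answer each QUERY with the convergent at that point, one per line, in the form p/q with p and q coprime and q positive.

APPEND 48: p_0 = 48·1 + 0 = 48, q_0 = 48·0 + 1 = 1 → 48/1
APPEND 1: p_1 = 1·48 + 1 = 49, q_1 = 1·1 + 0 = 1 → 49/1
APPEND 24: p_2 = 24·49 + 48 = 1224, q_2 = 24·1 + 1 = 25 → 1224/25
APPEND 38: p_3 = 38·1224 + 49 = 46561, q_3 = 38·25 + 1 = 951 → 46561/951
APPEND 49: p_4 = 49·46561 + 1224 = 2282713, q_4 = 49·951 + 25 = 46624 → 2282713/46624
APPEND 32: p_5 = 32·2282713 + 46561 = 73093377, q_5 = 32·46624 + 951 = 1492919 → 73093377/1492919
APPEND 28: p_6 = 28·73093377 + 2282713 = 2048897269, q_6 = 28·1492919 + 46624 = 41848356 → 2048897269/41848356
APPEND 25: p_7 = 25·2048897269 + 73093377 = 51295525102, q_7 = 25·41848356 + 1492919 = 1047701819 → 51295525102/1047701819
APPEND 9: p_8 = 9·51295525102 + 2048897269 = 463708623187, q_8 = 9·1047701819 + 41848356 = 9471164727 → 463708623187/9471164727
APPEND 24: p_9 = 24·463708623187 + 51295525102 = 11180302481590, q_9 = 24·9471164727 + 1047701819 = 228355655267 → 11180302481590/228355655267
APPEND 36: p_10 = 36·11180302481590 + 463708623187 = 402954597960427, q_10 = 36·228355655267 + 9471164727 = 8230274754339 → 402954597960427/8230274754339
APPEND 31: p_11 = 31·402954597960427 + 11180302481590 = 12502772839254827, q_11 = 31·8230274754339 + 228355655267 = 255366873039776 → 12502772839254827/255366873039776

1224/25
73093377/1492919
2048897269/41848356
11180302481590/228355655267
402954597960427/8230274754339
12502772839254827/255366873039776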